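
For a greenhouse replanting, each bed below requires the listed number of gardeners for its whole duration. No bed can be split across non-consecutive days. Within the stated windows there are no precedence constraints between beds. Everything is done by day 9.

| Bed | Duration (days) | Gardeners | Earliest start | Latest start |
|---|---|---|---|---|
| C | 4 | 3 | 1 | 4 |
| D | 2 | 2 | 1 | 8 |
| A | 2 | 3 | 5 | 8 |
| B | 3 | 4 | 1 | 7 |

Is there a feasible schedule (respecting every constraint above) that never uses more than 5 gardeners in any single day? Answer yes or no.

Schedule C@1, D@1, A@5, B@7: d1:5  d2:5  d3:3  d4:3  d5:3  d6:3  d7:4  d8:4  d9:4 — peak 5 ≤ 5.

yes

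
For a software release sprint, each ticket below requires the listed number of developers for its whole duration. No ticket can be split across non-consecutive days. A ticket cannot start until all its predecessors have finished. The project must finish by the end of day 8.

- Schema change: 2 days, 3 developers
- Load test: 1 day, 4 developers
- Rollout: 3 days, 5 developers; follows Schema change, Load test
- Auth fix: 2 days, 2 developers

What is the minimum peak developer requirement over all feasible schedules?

5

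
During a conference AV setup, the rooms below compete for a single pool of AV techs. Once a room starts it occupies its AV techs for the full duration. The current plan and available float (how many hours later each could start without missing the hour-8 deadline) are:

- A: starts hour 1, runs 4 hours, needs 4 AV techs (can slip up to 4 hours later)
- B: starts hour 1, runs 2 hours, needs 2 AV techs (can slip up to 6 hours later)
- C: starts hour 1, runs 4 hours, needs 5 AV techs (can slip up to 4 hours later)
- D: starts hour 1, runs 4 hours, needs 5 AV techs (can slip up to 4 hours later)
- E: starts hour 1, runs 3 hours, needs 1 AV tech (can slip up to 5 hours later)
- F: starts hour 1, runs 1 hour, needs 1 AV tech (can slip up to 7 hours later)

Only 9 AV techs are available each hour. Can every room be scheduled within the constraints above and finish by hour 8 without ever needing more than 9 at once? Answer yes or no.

Schedule A@1, B@5, C@1, D@5, E@5, F@5: h1:9  h2:9  h3:9  h4:9  h5:9  h6:8  h7:6  h8:5 — peak 9 ≤ 9.

yes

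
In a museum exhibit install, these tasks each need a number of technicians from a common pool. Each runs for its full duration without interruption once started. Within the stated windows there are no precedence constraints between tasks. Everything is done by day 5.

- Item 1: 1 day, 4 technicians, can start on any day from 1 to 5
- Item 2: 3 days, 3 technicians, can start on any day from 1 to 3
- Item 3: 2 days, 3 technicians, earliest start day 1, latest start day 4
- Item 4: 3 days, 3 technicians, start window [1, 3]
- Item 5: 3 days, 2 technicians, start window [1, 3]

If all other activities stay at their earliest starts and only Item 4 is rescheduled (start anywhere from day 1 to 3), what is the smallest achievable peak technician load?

Item 4@1: d1:15  d2:11  d3:8  d4:0  d5:0 → peak 15
Item 4@2: d1:12  d2:11  d3:8  d4:3  d5:0 → peak 12
Item 4@3: d1:12  d2:8  d3:8  d4:3  d5:3 → peak 12
Best is Item 4@2, peak 12.

12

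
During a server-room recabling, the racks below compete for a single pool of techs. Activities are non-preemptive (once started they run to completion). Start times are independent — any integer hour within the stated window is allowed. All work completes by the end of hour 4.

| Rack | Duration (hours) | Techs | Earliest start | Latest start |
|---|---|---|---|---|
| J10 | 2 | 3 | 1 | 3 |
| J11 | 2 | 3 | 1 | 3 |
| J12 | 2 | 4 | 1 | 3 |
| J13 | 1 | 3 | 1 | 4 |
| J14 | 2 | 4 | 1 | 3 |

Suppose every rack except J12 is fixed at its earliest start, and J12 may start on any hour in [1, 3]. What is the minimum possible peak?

13

J12@1: h1:17  h2:14  h3:0  h4:0 → peak 17
J12@2: h1:13  h2:14  h3:4  h4:0 → peak 14
J12@3: h1:13  h2:10  h3:4  h4:4 → peak 13
Best is J12@3, peak 13.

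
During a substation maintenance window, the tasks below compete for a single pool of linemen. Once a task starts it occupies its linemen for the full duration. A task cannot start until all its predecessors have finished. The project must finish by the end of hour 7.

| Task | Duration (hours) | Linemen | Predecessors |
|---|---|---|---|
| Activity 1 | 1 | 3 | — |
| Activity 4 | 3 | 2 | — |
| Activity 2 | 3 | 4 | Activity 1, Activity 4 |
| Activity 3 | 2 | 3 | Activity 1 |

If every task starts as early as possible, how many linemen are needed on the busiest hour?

Early-start schedule: Activity 1@1, Activity 4@1, Activity 2@4, Activity 3@2.
Load per hour: hour 1: 5, hour 2: 5, hour 3: 5, hour 4: 4, hour 5: 4, hour 6: 4, hour 7: 0.
Peak is 5.

5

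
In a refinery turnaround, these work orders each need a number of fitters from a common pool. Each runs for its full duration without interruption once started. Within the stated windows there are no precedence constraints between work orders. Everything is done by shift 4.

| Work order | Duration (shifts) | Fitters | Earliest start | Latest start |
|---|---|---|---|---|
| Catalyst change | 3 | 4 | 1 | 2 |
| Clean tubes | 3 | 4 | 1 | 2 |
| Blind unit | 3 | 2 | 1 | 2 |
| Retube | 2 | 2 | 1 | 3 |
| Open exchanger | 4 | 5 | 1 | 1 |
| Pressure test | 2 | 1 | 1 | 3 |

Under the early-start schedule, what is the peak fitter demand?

18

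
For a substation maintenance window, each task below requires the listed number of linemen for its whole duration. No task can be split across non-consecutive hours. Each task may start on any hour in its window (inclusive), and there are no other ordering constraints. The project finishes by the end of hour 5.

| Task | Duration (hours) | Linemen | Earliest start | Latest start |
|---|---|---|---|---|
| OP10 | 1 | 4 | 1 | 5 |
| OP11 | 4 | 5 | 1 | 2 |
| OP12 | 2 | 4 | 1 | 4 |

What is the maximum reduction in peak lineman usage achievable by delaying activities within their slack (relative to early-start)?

Early-start peak: h1:13  h2:9  h3:5  h4:5  h5:0 ⇒ 13.
Leveled (OP10@1, OP11@1, OP12@2): h1:9  h2:9  h3:9  h4:5  h5:0 ⇒ 9.
Reduction 13 − 9 = 4.

4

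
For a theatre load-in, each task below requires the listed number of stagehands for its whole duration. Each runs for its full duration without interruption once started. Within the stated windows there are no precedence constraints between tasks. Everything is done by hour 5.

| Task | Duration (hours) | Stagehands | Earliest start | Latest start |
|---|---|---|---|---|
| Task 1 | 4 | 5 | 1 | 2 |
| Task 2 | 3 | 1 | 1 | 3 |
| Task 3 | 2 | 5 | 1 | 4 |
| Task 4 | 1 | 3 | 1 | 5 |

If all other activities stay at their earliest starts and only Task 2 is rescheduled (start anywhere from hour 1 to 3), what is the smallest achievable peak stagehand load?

13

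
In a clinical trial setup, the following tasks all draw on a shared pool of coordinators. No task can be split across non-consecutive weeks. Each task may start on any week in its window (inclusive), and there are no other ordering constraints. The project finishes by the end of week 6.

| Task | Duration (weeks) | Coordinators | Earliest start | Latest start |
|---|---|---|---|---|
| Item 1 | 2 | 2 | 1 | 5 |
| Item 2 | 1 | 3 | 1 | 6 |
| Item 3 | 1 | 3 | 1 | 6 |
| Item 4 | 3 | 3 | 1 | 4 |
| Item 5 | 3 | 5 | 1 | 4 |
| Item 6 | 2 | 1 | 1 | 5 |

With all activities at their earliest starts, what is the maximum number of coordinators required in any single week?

Early-start schedule: Item 1@1, Item 2@1, Item 3@1, Item 4@1, Item 5@1, Item 6@1.
Load per week: week 1: 17, week 2: 11, week 3: 8, week 4: 0, week 5: 0, week 6: 0.
Peak is 17.

17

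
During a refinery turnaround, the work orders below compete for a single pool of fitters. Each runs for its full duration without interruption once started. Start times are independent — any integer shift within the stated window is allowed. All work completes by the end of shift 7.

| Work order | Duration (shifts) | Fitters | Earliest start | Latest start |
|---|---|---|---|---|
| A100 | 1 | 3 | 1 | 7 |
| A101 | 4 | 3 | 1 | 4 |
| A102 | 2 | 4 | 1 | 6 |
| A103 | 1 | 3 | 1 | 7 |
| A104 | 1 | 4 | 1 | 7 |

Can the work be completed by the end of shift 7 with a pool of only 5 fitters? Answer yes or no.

The minimum achievable peak is 6; 5 < 6, so no feasible schedule stays within the cap.

no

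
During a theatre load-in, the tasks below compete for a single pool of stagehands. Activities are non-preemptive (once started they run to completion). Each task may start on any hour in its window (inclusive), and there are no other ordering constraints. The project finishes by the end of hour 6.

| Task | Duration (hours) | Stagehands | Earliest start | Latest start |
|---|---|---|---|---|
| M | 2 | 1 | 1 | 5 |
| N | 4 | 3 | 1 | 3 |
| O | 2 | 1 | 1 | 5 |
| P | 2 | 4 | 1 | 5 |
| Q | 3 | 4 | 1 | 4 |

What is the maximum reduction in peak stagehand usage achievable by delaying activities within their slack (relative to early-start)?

Early-start peak: h1:13  h2:13  h3:7  h4:3  h5:0  h6:0 ⇒ 13.
Leveled (M@1, N@3, O@1, P@1, Q@3): h1:6  h2:6  h3:7  h4:7  h5:7  h6:3 ⇒ 7.
Reduction 13 − 7 = 6.

6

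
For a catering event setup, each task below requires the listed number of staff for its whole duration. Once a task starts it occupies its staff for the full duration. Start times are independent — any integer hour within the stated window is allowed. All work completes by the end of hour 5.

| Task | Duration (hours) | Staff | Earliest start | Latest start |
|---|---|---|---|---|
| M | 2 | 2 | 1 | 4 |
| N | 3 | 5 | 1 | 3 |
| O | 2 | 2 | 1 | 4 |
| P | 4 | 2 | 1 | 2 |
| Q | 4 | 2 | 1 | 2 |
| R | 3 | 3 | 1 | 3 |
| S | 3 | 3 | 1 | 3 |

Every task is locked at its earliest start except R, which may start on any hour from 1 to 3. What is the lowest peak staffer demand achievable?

R@1: h1:19  h2:19  h3:15  h4:4  h5:0 → peak 19
R@2: h1:16  h2:19  h3:15  h4:7  h5:0 → peak 19
R@3: h1:16  h2:16  h3:15  h4:7  h5:3 → peak 16
Best is R@3, peak 16.

16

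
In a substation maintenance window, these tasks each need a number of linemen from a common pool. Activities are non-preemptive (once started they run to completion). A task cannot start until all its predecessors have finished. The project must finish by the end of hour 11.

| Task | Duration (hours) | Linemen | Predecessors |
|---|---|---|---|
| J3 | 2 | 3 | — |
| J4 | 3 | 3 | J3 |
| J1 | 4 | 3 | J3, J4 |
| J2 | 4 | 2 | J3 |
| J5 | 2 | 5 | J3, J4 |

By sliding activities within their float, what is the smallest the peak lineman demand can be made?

Early-start (J3@1, J4@3, J1@6, J2@3, J5@6) gives peak 10: h1:3  h2:3  h3:5  h4:5  h5:5  h6:10  h7:8  h8:3  h9:3  h10:0  h11:0.
Shift J5→10.
Schedule J3@1, J4@3, J1@6, J2@3, J5@10: h1:3  h2:3  h3:5  h4:5  h5:5  h6:5  h7:3  h8:3  h9:3  h10:5  h11:5 — peak 5.
Total lineman-hours = 45 over 11 hours ⇒ peak ≥ ⌈45/11⌉ = 5, so 5 is optimal.

5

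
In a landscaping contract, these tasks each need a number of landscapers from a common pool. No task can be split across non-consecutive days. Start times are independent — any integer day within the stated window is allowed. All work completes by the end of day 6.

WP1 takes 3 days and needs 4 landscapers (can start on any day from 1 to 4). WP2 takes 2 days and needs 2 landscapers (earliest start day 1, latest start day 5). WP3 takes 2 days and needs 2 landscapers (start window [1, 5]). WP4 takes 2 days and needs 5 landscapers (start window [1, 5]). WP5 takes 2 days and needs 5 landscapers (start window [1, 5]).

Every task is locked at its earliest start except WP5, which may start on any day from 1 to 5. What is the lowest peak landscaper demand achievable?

13

WP5@1: d1:18  d2:18  d3:4  d4:0  d5:0  d6:0 → peak 18
WP5@2: d1:13  d2:18  d3:9  d4:0  d5:0  d6:0 → peak 18
WP5@3: d1:13  d2:13  d3:9  d4:5  d5:0  d6:0 → peak 13
WP5@4: d1:13  d2:13  d3:4  d4:5  d5:5  d6:0 → peak 13
WP5@5: d1:13  d2:13  d3:4  d4:0  d5:5  d6:5 → peak 13
Best is WP5@3, peak 13.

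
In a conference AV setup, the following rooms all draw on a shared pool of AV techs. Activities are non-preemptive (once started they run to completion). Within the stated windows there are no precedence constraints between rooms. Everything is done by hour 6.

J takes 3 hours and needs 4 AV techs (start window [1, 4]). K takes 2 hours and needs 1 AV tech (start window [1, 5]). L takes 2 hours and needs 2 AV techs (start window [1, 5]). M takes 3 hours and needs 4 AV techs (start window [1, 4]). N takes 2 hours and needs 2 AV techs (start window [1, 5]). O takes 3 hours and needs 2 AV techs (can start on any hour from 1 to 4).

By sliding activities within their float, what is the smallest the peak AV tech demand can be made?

8

Early-start (J@1, K@1, L@1, M@1, N@1, O@1) gives peak 15: h1:15  h2:15  h3:10  h4:0  h5:0  h6:0.
Shift M→3, N→4, O→4.
Schedule J@1, K@1, L@1, M@3, N@4, O@4: h1:7  h2:7  h3:8  h4:8  h5:8  h6:2 — peak 8.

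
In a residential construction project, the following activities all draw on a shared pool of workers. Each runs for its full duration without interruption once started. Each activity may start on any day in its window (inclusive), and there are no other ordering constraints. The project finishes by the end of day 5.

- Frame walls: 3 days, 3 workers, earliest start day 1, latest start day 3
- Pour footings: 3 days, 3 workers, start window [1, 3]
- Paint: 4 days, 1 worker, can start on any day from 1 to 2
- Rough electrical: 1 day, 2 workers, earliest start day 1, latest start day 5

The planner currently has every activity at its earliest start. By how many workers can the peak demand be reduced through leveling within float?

2

Early-start peak: d1:9  d2:7  d3:7  d4:1  d5:0 ⇒ 9.
Leveled (Frame walls@1, Pour footings@1, Paint@1, Rough electrical@4): d1:7  d2:7  d3:7  d4:3  d5:0 ⇒ 7.
Reduction 9 − 7 = 2.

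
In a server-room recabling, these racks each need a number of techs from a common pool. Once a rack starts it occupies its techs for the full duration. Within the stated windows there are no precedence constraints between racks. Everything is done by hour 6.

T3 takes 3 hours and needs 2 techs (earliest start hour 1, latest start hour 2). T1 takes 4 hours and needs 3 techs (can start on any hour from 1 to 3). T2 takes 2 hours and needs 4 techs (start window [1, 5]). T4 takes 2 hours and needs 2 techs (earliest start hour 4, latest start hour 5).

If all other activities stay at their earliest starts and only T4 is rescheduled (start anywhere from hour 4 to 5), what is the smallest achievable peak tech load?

T4@4: h1:9  h2:9  h3:5  h4:5  h5:2  h6:0 → peak 9
T4@5: h1:9  h2:9  h3:5  h4:3  h5:2  h6:2 → peak 9
Best is T4@4, peak 9.

9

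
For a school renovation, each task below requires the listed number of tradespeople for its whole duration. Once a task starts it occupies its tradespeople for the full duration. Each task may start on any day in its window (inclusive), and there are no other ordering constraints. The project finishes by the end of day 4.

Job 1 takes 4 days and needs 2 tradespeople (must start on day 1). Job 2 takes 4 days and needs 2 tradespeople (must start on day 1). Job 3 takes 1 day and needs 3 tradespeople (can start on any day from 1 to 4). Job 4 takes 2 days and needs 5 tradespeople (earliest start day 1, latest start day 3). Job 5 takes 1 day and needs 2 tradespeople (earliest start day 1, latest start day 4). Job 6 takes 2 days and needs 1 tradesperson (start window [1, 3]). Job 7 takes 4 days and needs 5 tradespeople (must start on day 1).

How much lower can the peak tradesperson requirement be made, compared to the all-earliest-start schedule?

Early-start peak: d1:20  d2:15  d3:9  d4:9 ⇒ 20.
Leveled (Job 1@1, Job 2@1, Job 3@1, Job 4@3, Job 5@2, Job 6@1, Job 7@1): d1:13  d2:12  d3:14  d4:14 ⇒ 14.
Reduction 20 − 14 = 6.

6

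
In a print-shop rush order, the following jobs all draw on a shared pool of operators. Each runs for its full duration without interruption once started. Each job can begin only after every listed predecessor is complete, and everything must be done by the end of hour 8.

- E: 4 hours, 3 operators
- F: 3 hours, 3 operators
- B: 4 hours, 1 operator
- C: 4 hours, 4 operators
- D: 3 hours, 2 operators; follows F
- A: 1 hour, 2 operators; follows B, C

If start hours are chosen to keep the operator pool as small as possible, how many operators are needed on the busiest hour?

Early-start (E@1, F@1, B@1, C@1, D@4, A@5) gives peak 11: h1:11  h2:11  h3:11  h4:10  h5:4  h6:2  h7:0  h8:0.
Shift E→5, B→4, A→8.
Schedule E@5, F@1, B@4, C@1, D@4, A@8: h1:7  h2:7  h3:7  h4:7  h5:6  h6:6  h7:4  h8:5 — peak 7.
Total operator-hours = 49 over 8 hours ⇒ peak ≥ ⌈49/8⌉ = 7, so 7 is optimal.

7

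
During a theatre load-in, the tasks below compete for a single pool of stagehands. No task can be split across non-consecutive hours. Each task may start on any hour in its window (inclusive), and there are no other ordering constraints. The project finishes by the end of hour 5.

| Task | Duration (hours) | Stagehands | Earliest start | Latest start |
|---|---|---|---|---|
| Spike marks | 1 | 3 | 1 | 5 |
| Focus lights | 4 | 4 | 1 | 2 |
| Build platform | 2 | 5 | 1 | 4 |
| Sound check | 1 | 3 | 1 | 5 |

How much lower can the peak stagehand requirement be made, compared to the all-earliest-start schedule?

6

Early-start peak: h1:15  h2:9  h3:4  h4:4  h5:0 ⇒ 15.
Leveled (Spike marks@1, Focus lights@1, Build platform@2, Sound check@4): h1:7  h2:9  h3:9  h4:7  h5:0 ⇒ 9.
Reduction 15 − 9 = 6.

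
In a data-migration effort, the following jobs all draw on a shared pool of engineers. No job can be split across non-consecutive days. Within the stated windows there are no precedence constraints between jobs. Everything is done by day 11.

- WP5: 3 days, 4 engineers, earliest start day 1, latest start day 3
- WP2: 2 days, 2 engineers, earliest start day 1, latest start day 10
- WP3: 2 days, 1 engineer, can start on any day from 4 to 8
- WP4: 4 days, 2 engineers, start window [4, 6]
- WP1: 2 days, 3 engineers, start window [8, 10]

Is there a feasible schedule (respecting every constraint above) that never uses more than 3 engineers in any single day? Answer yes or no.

no

The minimum achievable peak is 4; 3 < 4, so no feasible schedule stays within the cap.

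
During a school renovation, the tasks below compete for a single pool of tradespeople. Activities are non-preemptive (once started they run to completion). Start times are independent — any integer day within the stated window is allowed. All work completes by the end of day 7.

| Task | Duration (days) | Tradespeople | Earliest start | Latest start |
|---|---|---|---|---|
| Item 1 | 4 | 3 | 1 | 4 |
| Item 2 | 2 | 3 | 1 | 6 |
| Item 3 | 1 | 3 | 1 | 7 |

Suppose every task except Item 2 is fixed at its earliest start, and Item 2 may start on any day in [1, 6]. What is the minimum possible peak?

6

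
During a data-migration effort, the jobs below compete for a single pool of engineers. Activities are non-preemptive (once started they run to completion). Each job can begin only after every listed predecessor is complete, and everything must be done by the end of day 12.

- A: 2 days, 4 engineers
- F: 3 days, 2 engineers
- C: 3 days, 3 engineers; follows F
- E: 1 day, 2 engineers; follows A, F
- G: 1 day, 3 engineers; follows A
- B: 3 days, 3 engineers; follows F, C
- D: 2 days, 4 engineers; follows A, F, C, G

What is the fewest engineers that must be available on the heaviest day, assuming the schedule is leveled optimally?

Early-start (A@1, F@1, C@4, E@4, G@3, B@7, D@7) gives peak 7: d1:6  d2:6  d3:5  d4:5  d5:3  d6:3  d7:7  d8:7  d9:3  d10:0  d11:0  d12:0.
Shift D→10.
Schedule A@1, F@1, C@4, E@4, G@3, B@7, D@10: d1:6  d2:6  d3:5  d4:5  d5:3  d6:3  d7:3  d8:3  d9:3  d10:4  d11:4  d12:0 — peak 6.

6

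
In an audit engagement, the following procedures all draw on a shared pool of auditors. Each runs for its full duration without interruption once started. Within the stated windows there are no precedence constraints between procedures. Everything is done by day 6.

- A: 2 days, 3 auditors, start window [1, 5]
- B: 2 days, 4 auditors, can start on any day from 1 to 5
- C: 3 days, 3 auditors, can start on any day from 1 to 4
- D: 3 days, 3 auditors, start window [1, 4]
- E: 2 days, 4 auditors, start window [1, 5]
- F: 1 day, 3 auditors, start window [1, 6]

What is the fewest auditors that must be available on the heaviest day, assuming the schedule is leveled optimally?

9

Early-start (A@1, B@1, C@1, D@1, E@1, F@1) gives peak 20: d1:20  d2:17  d3:6  d4:0  d5:0  d6:0.
Shift B→3, D→4, E→5.
Schedule A@1, B@3, C@1, D@4, E@5, F@1: d1:9  d2:6  d3:7  d4:7  d5:7  d6:7 — peak 9.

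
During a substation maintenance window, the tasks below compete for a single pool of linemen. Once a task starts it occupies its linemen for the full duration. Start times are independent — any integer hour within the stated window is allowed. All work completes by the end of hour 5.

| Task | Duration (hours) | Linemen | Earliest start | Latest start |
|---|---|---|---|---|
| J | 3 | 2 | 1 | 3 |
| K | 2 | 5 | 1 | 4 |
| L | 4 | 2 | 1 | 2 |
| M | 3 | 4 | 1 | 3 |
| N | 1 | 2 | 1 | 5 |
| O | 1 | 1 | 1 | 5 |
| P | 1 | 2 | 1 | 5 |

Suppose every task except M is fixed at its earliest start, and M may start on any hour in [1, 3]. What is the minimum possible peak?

M@1: h1:18  h2:13  h3:8  h4:2  h5:0 → peak 18
M@2: h1:14  h2:13  h3:8  h4:6  h5:0 → peak 14
M@3: h1:14  h2:9  h3:8  h4:6  h5:4 → peak 14
Best is M@2, peak 14.

14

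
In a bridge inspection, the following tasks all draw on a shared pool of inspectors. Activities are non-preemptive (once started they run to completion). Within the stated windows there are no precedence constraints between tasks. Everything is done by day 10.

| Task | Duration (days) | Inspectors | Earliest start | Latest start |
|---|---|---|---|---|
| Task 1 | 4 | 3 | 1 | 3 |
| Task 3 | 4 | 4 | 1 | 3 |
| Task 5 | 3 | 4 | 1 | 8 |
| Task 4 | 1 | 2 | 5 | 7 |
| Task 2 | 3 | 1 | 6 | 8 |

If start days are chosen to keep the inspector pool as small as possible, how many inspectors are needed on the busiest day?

Early-start (Task 1@1, Task 3@1, Task 5@1, Task 4@5, Task 2@6) gives peak 11: d1:11  d2:11  d3:11  d4:7  d5:2  d6:1  d7:1  d8:1  d9:0  d10:0.
Shift Task 5→5.
Schedule Task 1@1, Task 3@1, Task 5@5, Task 4@5, Task 2@6: d1:7  d2:7  d3:7  d4:7  d5:6  d6:5  d7:5  d8:1  d9:0  d10:0 — peak 7.

7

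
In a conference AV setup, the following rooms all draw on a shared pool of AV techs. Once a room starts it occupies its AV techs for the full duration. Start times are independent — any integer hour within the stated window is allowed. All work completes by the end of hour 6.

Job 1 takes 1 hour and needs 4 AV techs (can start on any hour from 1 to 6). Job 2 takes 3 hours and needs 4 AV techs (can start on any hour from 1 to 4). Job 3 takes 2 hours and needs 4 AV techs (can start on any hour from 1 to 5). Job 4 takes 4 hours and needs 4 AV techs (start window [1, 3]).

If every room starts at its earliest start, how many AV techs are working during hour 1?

16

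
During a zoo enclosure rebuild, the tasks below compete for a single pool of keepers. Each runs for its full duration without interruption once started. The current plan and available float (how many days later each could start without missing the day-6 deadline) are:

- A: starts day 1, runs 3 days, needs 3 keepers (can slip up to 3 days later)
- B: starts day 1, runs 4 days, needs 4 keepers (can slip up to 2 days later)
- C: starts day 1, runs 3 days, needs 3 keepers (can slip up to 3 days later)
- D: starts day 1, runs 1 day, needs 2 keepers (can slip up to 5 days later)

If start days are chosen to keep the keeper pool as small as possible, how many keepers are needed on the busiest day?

Early-start (A@1, B@1, C@1, D@1) gives peak 12: d1:12  d2:10  d3:10  d4:4  d5:0  d6:0.
Shift C→4, D→5.
Schedule A@1, B@1, C@4, D@5: d1:7  d2:7  d3:7  d4:7  d5:5  d6:3 — peak 7.

7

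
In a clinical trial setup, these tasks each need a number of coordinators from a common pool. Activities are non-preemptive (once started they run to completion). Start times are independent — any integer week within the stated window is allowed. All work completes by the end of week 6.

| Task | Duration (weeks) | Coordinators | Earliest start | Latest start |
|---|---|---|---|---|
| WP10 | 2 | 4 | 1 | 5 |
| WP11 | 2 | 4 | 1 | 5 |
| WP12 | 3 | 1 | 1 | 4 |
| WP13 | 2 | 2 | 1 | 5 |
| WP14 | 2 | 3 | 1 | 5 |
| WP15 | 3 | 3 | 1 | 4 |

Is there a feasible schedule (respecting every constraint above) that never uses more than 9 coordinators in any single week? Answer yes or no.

yes

Schedule WP10@1, WP11@3, WP12@1, WP13@1, WP14@5, WP15@4: w1:7  w2:7  w3:5  w4:7  w5:6  w6:6 — peak 7 ≤ 9.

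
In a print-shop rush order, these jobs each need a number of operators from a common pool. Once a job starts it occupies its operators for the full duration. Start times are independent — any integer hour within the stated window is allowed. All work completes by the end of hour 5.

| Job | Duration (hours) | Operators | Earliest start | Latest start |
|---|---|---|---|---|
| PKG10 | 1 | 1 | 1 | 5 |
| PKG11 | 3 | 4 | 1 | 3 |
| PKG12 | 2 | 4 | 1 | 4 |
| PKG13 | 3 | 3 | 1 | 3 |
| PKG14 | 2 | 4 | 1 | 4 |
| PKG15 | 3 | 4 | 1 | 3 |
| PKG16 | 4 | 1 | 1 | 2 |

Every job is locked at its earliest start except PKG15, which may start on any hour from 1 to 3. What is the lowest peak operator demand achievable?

17

PKG15@1: h1:21  h2:20  h3:12  h4:1  h5:0 → peak 21
PKG15@2: h1:17  h2:20  h3:12  h4:5  h5:0 → peak 20
PKG15@3: h1:17  h2:16  h3:12  h4:5  h5:4 → peak 17
Best is PKG15@3, peak 17.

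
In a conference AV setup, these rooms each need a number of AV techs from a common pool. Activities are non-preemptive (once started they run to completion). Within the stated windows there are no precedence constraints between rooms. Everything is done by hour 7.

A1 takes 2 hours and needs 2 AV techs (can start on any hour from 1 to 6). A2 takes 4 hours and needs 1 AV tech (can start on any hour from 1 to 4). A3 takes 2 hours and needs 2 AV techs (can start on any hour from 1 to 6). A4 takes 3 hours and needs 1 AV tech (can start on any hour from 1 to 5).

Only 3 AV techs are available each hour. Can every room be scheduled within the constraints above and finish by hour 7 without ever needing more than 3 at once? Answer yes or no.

yes

Schedule A1@1, A2@1, A3@3, A4@5: h1:3  h2:3  h3:3  h4:3  h5:1  h6:1  h7:1 — peak 3 ≤ 3.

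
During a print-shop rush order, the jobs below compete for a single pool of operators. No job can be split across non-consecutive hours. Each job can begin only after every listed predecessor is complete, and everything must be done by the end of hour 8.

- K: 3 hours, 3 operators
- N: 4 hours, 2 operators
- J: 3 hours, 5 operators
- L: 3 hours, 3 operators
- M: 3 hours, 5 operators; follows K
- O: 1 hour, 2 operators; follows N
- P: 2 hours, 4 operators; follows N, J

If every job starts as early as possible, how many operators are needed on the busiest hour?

Early-start schedule: K@1, N@1, J@1, L@1, M@4, O@5, P@5.
Load per hour: hour 1: 13, hour 2: 13, hour 3: 13, hour 4: 7, hour 5: 11, hour 6: 9, hour 7: 0, hour 8: 0.
Peak is 13.

13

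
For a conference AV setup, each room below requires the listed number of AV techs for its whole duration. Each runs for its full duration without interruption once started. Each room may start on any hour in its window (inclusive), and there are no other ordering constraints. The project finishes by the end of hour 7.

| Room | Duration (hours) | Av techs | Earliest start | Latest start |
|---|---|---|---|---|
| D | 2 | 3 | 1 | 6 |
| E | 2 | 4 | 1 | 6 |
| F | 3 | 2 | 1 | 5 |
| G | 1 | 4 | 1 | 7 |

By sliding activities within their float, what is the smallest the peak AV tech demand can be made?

5

Early-start (D@1, E@1, F@1, G@1) gives peak 13: h1:13  h2:9  h3:2  h4:0  h5:0  h6:0  h7:0.
Shift E→4, G→6.
Schedule D@1, E@4, F@1, G@6: h1:5  h2:5  h3:2  h4:4  h5:4  h6:4  h7:0 — peak 5.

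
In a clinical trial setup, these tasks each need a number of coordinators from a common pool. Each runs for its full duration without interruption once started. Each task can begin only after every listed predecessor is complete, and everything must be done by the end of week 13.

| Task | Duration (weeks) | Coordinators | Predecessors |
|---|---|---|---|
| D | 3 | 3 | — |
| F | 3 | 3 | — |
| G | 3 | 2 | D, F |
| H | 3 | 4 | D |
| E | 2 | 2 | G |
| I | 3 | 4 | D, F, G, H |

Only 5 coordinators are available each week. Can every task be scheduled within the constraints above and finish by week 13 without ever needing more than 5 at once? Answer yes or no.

The minimum achievable peak is 6; 5 < 6, so no feasible schedule stays within the cap.

no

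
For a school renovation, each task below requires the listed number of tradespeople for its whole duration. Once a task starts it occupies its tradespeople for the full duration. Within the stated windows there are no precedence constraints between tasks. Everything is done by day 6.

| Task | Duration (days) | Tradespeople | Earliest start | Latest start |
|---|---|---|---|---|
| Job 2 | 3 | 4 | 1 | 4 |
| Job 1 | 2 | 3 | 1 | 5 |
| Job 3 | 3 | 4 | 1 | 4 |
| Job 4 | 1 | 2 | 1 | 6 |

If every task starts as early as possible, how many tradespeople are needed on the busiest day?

13

Early-start schedule: Job 2@1, Job 1@1, Job 3@1, Job 4@1.
Load per day: day 1: 13, day 2: 11, day 3: 8, day 4: 0, day 5: 0, day 6: 0.
Peak is 13.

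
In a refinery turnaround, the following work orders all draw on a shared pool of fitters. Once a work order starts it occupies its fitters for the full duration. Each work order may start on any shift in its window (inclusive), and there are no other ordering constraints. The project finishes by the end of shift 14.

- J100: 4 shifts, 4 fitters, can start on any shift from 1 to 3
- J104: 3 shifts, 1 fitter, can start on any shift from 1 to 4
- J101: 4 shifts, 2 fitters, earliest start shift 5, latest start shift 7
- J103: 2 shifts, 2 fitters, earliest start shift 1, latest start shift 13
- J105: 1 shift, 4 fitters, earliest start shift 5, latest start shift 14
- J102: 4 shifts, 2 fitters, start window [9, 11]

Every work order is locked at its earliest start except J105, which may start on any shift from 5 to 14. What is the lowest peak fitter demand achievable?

7

J105@5: s1:7  s2:7  s3:5  s4:4  s5:6  s6:2  s7:2  s8:2  s9:2  s10:2  s11:2  s12:2  s13:0  s14:0 → peak 7
J105@6: s1:7  s2:7  s3:5  s4:4  s5:2  s6:6  s7:2  s8:2  s9:2  s10:2  s11:2  s12:2  s13:0  s14:0 → peak 7
J105@7: s1:7  s2:7  s3:5  s4:4  s5:2  s6:2  s7:6  s8:2  s9:2  s10:2  s11:2  s12:2  s13:0  s14:0 → peak 7
J105@8: s1:7  s2:7  s3:5  s4:4  s5:2  s6:2  s7:2  s8:6  s9:2  s10:2  s11:2  s12:2  s13:0  s14:0 → peak 7
J105@9: s1:7  s2:7  s3:5  s4:4  s5:2  s6:2  s7:2  s8:2  s9:6  s10:2  s11:2  s12:2  s13:0  s14:0 → peak 7
J105@10: s1:7  s2:7  s3:5  s4:4  s5:2  s6:2  s7:2  s8:2  s9:2  s10:6  s11:2  s12:2  s13:0  s14:0 → peak 7
J105@11: s1:7  s2:7  s3:5  s4:4  s5:2  s6:2  s7:2  s8:2  s9:2  s10:2  s11:6  s12:2  s13:0  s14:0 → peak 7
J105@12: s1:7  s2:7  s3:5  s4:4  s5:2  s6:2  s7:2  s8:2  s9:2  s10:2  s11:2  s12:6  s13:0  s14:0 → peak 7
J105@13: s1:7  s2:7  s3:5  s4:4  s5:2  s6:2  s7:2  s8:2  s9:2  s10:2  s11:2  s12:2  s13:4  s14:0 → peak 7
J105@14: s1:7  s2:7  s3:5  s4:4  s5:2  s6:2  s7:2  s8:2  s9:2  s10:2  s11:2  s12:2  s13:0  s14:4 → peak 7
Best is J105@5, peak 7.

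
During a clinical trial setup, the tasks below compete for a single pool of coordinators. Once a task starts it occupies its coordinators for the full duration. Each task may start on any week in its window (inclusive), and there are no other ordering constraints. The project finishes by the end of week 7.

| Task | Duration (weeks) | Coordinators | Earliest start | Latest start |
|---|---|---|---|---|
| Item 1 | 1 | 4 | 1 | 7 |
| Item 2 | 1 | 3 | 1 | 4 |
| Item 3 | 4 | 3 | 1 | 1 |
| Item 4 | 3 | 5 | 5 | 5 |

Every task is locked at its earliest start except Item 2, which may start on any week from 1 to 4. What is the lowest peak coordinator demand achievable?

Item 2@1: w1:10  w2:3  w3:3  w4:3  w5:5  w6:5  w7:5 → peak 10
Item 2@2: w1:7  w2:6  w3:3  w4:3  w5:5  w6:5  w7:5 → peak 7
Item 2@3: w1:7  w2:3  w3:6  w4:3  w5:5  w6:5  w7:5 → peak 7
Item 2@4: w1:7  w2:3  w3:3  w4:6  w5:5  w6:5  w7:5 → peak 7
Best is Item 2@2, peak 7.

7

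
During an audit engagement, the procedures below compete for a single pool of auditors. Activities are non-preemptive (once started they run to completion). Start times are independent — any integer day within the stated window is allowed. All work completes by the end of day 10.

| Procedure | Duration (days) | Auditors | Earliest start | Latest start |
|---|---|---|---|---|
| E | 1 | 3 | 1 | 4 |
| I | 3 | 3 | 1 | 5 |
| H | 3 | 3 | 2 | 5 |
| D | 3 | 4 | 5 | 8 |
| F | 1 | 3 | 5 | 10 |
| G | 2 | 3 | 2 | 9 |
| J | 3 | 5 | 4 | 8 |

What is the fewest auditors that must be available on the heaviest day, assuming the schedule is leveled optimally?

7

Early-start (E@1, I@1, H@2, D@5, F@5, G@2, J@4) gives peak 12: d1:6  d2:9  d3:9  d4:8  d5:12  d6:9  d7:4  d8:0  d9:0  d10:0.
Shift G→6, J→8.
Schedule E@1, I@1, H@2, D@5, F@5, G@6, J@8: d1:6  d2:6  d3:6  d4:3  d5:7  d6:7  d7:7  d8:5  d9:5  d10:5 — peak 7.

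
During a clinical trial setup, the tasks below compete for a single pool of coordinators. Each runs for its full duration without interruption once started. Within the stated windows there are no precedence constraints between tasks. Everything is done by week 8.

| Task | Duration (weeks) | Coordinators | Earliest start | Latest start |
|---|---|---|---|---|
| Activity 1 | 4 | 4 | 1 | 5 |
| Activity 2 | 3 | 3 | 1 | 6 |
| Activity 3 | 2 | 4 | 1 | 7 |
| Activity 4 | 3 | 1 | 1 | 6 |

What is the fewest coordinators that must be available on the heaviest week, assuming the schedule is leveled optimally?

Early-start (Activity 1@1, Activity 2@1, Activity 3@1, Activity 4@1) gives peak 12: w1:12  w2:12  w3:8  w4:4  w5:0  w6:0  w7:0  w8:0.
Shift Activity 3→5, Activity 4→4.
Schedule Activity 1@1, Activity 2@1, Activity 3@5, Activity 4@4: w1:7  w2:7  w3:7  w4:5  w5:5  w6:5  w7:0  w8:0 — peak 7.

7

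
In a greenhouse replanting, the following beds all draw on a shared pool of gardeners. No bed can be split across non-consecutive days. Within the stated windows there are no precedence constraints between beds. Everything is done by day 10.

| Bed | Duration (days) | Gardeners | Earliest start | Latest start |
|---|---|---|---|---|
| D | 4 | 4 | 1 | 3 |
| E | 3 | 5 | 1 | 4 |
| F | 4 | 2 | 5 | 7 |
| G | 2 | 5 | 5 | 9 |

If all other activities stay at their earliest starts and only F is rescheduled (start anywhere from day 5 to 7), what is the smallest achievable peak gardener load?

9

F@5: d1:9  d2:9  d3:9  d4:4  d5:7  d6:7  d7:2  d8:2  d9:0  d10:0 → peak 9
F@6: d1:9  d2:9  d3:9  d4:4  d5:5  d6:7  d7:2  d8:2  d9:2  d10:0 → peak 9
F@7: d1:9  d2:9  d3:9  d4:4  d5:5  d6:5  d7:2  d8:2  d9:2  d10:2 → peak 9
Best is F@5, peak 9.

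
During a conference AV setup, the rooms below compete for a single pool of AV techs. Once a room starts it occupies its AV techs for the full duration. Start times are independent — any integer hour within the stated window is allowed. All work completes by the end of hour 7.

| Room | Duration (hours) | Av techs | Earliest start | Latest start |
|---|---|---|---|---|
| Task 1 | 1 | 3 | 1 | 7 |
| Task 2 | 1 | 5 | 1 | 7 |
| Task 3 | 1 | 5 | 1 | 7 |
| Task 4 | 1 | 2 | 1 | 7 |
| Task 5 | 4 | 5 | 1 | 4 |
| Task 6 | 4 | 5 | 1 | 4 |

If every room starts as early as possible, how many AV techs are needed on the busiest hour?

Early-start schedule: Task 1@1, Task 2@1, Task 3@1, Task 4@1, Task 5@1, Task 6@1.
Load per hour: hour 1: 25, hour 2: 10, hour 3: 10, hour 4: 10, hour 5: 0, hour 6: 0, hour 7: 0.
Peak is 25.

25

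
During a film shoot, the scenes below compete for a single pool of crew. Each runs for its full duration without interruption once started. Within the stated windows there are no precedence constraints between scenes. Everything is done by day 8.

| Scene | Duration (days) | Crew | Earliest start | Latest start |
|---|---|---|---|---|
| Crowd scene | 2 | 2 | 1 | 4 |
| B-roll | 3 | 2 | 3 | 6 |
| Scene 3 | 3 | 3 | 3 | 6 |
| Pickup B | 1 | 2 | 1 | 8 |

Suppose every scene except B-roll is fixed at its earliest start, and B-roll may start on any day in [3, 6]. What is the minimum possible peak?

B-roll@3: d1:4  d2:2  d3:5  d4:5  d5:5  d6:0  d7:0  d8:0 → peak 5
B-roll@4: d1:4  d2:2  d3:3  d4:5  d5:5  d6:2  d7:0  d8:0 → peak 5
B-roll@5: d1:4  d2:2  d3:3  d4:3  d5:5  d6:2  d7:2  d8:0 → peak 5
B-roll@6: d1:4  d2:2  d3:3  d4:3  d5:3  d6:2  d7:2  d8:2 → peak 4
Best is B-roll@6, peak 4.

4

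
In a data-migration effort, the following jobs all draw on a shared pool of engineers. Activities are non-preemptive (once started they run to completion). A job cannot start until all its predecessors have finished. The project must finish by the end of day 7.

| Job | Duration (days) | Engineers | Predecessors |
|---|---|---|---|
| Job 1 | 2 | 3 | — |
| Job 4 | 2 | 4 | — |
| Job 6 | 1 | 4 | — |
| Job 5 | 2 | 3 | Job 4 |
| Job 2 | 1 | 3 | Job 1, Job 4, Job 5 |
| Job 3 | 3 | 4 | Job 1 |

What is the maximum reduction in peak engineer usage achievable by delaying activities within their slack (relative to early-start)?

4

Early-start peak: d1:11  d2:7  d3:7  d4:7  d5:7  d6:0  d7:0 ⇒ 11.
Leveled (Job 1@1, Job 4@1, Job 6@3, Job 5@3, Job 2@5, Job 3@4): d1:7  d2:7  d3:7  d4:7  d5:7  d6:4  d7:0 ⇒ 7.
Reduction 11 − 7 = 4.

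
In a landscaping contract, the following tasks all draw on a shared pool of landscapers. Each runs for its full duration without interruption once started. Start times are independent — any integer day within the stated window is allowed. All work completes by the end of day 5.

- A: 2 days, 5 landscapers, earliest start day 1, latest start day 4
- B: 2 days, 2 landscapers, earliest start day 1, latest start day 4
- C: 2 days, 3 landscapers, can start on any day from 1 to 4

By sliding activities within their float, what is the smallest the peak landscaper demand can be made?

Early-start (A@1, B@1, C@1) gives peak 10: d1:10  d2:10  d3:0  d4:0  d5:0.
Shift B→3, C→3.
Schedule A@1, B@3, C@3: d1:5  d2:5  d3:5  d4:5  d5:0 — peak 5.

5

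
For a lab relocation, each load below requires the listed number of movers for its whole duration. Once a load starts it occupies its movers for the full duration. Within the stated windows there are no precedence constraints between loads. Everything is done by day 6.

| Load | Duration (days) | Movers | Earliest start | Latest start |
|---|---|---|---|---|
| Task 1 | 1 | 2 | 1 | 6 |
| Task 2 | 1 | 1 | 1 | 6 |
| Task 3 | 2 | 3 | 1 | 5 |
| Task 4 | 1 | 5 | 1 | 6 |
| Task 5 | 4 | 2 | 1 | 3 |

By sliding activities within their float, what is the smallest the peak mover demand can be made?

5

Early-start (Task 1@1, Task 2@1, Task 3@1, Task 4@1, Task 5@1) gives peak 13: d1:13  d2:5  d3:2  d4:2  d5:0  d6:0.
Shift Task 3→2, Task 4→5.
Schedule Task 1@1, Task 2@1, Task 3@2, Task 4@5, Task 5@1: d1:5  d2:5  d3:5  d4:2  d5:5  d6:0 — peak 5.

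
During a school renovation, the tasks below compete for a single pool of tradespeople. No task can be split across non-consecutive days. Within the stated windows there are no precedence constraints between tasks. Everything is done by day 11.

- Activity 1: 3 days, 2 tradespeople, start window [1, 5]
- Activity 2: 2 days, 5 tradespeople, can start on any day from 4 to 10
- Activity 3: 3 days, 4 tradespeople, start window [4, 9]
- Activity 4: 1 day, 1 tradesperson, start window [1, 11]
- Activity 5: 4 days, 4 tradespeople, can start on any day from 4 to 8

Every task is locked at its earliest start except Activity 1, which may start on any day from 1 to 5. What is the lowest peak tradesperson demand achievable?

Activity 1@1: d1:3  d2:2  d3:2  d4:13  d5:13  d6:8  d7:4  d8:0  d9:0  d10:0  d11:0 → peak 13
Activity 1@2: d1:1  d2:2  d3:2  d4:15  d5:13  d6:8  d7:4  d8:0  d9:0  d10:0  d11:0 → peak 15
Activity 1@3: d1:1  d2:0  d3:2  d4:15  d5:15  d6:8  d7:4  d8:0  d9:0  d10:0  d11:0 → peak 15
Activity 1@4: d1:1  d2:0  d3:0  d4:15  d5:15  d6:10  d7:4  d8:0  d9:0  d10:0  d11:0 → peak 15
Activity 1@5: d1:1  d2:0  d3:0  d4:13  d5:15  d6:10  d7:6  d8:0  d9:0  d10:0  d11:0 → peak 15
Best is Activity 1@1, peak 13.

13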